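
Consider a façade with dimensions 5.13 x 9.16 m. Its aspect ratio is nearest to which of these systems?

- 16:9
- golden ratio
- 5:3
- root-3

16:9

Ratio = 9.16 / 5.13 ≈ 1.786.
Distances: 16:9 1.778 (Δ 0.008); golden ratio 1.618 (Δ 0.168); 5:3 1.667 (Δ 0.119); root-3 1.732 (Δ 0.054).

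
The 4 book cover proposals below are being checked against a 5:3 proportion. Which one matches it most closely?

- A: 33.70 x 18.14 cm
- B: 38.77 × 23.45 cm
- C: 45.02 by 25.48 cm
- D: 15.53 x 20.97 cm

Target 5:3 ≈ 1.667.
A: 1.858 (Δ0.191)  B: 1.653 (Δ0.014)  C: 1.767 (Δ0.100)  D: 1.350 (Δ0.317)

B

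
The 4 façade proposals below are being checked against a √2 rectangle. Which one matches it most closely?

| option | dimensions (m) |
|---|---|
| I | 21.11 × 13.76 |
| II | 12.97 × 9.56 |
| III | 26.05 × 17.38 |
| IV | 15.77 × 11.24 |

Target root-2 ≈ 1.414.
I: 1.534 (Δ0.120)  II: 1.357 (Δ0.057)  III: 1.499 (Δ0.085)  IV: 1.403 (Δ0.011)

IV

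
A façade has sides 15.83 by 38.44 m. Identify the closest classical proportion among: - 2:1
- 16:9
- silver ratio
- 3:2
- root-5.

silver ratio

Ratio = 38.44 / 15.83 ≈ 2.428.
Distances: 2:1 2.000 (Δ 0.428); 16:9 1.778 (Δ 0.650); silver ratio 2.414 (Δ 0.014); 3:2 1.500 (Δ 0.928); root-5 2.236 (Δ 0.192).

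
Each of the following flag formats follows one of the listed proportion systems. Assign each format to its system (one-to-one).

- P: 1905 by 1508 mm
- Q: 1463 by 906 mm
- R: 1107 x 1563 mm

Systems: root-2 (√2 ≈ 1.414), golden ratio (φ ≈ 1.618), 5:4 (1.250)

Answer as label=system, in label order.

P=5:4, Q=golden ratio, R=root-2

P = 1905/1508 ≈ 1.263 → 5:4 (1.250)
Q = 1463/906 ≈ 1.615 → golden ratio (1.618)
R = 1563/1107 ≈ 1.412 → root-2 (1.414)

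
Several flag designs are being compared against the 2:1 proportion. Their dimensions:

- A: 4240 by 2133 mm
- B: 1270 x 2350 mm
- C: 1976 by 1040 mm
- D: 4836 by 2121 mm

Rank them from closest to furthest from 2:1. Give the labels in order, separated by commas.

A: 4240/2133 ≈ 1.988 → |1.988 − 2.000| = 0.012
B: 2350/1270 ≈ 1.850 → |1.850 − 2.000| = 0.150
C: 1976/1040 ≈ 1.900 → |1.900 − 2.000| = 0.100
D: 4836/2121 ≈ 2.280 → |2.280 − 2.000| = 0.280

A, C, B, D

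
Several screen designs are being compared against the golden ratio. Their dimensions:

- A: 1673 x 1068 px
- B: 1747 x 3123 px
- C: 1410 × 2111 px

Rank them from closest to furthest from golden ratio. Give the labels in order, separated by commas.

A, C, B

Ratios: A = 1673 / 1068 ≈ 1.566; B = 3123 / 1747 ≈ 1.788; C = 2111 / 1410 ≈ 1.497.
|Δ from 1.618|: A 0.052; B 0.170; C 0.121.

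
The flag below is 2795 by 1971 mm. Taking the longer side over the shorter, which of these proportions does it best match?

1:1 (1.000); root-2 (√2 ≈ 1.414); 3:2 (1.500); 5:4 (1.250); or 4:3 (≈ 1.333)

root-2

Ratio = 2795 / 1971 ≈ 1.418.
Distances: 1:1 1.000 (Δ 0.418); root-2 1.414 (Δ 0.004); 3:2 1.500 (Δ 0.082); 5:4 1.250 (Δ 0.168); 4:3 1.333 (Δ 0.085).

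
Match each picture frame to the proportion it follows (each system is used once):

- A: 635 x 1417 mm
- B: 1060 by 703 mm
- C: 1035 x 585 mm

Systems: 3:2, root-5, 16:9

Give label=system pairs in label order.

Ratios: A ≈ 2.231; B ≈ 1.508; C ≈ 1.769.
Targets: 3:2 ≈ 1.500; root-5 ≈ 2.236; 16:9 ≈ 1.778.

A=root-5, B=3:2, C=16:9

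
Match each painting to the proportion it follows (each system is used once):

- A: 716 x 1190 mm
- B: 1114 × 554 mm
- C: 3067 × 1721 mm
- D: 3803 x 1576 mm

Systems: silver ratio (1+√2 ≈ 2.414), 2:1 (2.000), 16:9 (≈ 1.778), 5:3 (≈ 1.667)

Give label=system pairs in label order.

Ratios: A ≈ 1.662; B ≈ 2.011; C ≈ 1.782; D ≈ 2.413.
Targets: silver ratio ≈ 2.414; 2:1 ≈ 2.000; 16:9 ≈ 1.778; 5:3 ≈ 1.667.

A=5:3, B=2:1, C=16:9, D=silver ratio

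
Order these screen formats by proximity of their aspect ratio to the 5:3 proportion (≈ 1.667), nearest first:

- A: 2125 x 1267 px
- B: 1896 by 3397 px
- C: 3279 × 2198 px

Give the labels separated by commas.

Ratios: A = 2125 / 1267 ≈ 1.677; B = 3397 / 1896 ≈ 1.792; C = 3279 / 2198 ≈ 1.492.
|Δ from 1.667|: A 0.010; B 0.125; C 0.175.

A, B, C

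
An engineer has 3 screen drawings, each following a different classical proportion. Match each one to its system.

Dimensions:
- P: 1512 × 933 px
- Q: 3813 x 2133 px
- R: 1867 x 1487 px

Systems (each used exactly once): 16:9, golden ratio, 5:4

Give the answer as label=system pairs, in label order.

P=golden ratio, Q=16:9, R=5:4

Ratios: P ≈ 1.621; Q ≈ 1.788; R ≈ 1.256.
Targets: 16:9 ≈ 1.778; golden ratio ≈ 1.618; 5:4 ≈ 1.250.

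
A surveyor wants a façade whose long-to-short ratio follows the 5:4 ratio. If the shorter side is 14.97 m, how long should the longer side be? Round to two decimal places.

5:4 = 1.25000.
Longer side = 14.97 × 1.25000 ≈ 18.7125 → 18.71 m.

18.71 m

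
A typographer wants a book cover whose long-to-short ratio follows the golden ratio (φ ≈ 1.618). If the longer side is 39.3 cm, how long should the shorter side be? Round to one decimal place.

golden ratio ≈ 1.61803.
Shorter side = 39.3 ÷ 1.61803 ≈ 24.289 → 24.3 cm.

24.3 cm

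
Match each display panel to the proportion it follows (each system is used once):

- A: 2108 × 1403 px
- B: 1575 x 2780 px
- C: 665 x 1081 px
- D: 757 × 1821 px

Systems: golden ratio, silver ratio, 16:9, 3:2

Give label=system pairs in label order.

A = 2108/1403 ≈ 1.502 → 3:2 (1.500)
B = 2780/1575 ≈ 1.765 → 16:9 (1.778)
C = 1081/665 ≈ 1.626 → golden ratio (1.618)
D = 1821/757 ≈ 2.406 → silver ratio (2.414)

A=3:2, B=16:9, C=golden ratio, D=silver ratio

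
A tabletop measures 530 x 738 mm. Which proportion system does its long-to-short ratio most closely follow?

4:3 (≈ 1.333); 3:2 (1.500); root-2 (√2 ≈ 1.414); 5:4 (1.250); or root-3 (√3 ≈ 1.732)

root-2

738/530 ≈ 1.392. Nearest candidates are root-2 (1.414, off by 0.022) and 4:3 (1.333, off by 0.059).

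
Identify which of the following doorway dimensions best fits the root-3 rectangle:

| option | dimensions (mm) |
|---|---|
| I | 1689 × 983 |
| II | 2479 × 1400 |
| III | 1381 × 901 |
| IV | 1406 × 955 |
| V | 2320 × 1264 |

I

Target root-3 ≈ 1.732.
I: 1.718 (Δ0.014)  II: 1.771 (Δ0.039)  III: 1.533 (Δ0.199)  IV: 1.472 (Δ0.260)  V: 1.835 (Δ0.103)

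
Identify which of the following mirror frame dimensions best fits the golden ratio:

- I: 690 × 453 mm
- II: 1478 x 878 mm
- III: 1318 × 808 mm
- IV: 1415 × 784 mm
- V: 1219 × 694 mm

III

Ratios (long/short): I ≈ 1.523; II ≈ 1.683; III ≈ 1.631; IV ≈ 1.805; V ≈ 1.756.
golden ratio ≈ 1.618; option III is nearest (Δ 0.013).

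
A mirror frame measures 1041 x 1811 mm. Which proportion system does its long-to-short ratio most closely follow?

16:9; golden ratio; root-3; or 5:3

root-3

Ratio = 1811 / 1041 ≈ 1.740.
Distances: 16:9 1.778 (Δ 0.038); golden ratio 1.618 (Δ 0.122); root-3 1.732 (Δ 0.008); 5:3 1.667 (Δ 0.073).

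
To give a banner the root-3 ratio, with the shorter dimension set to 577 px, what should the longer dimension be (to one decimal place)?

999.4 px

root-3 ≈ 1.73205.
Longer side = 577 × 1.73205 ≈ 999.393 → 999.4 px.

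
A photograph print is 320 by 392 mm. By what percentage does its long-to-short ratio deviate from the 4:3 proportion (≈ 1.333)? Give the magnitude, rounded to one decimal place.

8.1%

Ratio = 392 / 320 ≈ 1.2250.
Ideal 4:3 ≈ 1.3333. |1.2250 − 1.3333| / 1.3333 ≈ 8.12% → 8.1%.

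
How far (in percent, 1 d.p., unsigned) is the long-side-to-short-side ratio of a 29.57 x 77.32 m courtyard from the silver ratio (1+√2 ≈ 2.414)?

Ratio = 77.32 / 29.57 ≈ 2.6148.
Ideal silver ratio ≈ 2.4142. |2.6148 − 2.4142| / 2.4142 ≈ 8.31% → 8.3%.

8.3%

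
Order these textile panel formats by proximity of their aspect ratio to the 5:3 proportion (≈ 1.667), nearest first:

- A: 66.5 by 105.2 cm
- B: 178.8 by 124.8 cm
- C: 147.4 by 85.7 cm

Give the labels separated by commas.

C, A, B

Ratios: A = 105.2 / 66.5 ≈ 1.582; B = 178.8 / 124.8 ≈ 1.433; C = 147.4 / 85.7 ≈ 1.720.
|Δ from 1.667|: A 0.085; B 0.234; C 0.053.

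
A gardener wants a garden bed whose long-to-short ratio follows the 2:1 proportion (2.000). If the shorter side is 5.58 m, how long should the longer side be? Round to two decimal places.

11.16 m

2:1 = 2.00000.
Longer side = 5.58 × 2.00000 ≈ 11.1600 → 11.16 m.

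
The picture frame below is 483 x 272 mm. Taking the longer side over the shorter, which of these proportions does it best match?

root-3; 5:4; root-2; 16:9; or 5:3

16:9

Ratio = 483 / 272 ≈ 1.776.
Distances: root-3 1.732 (Δ 0.044); 5:4 1.250 (Δ 0.526); root-2 1.414 (Δ 0.362); 16:9 1.778 (Δ 0.002); 5:3 1.667 (Δ 0.109).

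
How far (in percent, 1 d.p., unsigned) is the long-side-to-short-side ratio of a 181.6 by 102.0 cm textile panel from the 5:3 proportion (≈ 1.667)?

Ratio = 181.6 / 102.0 ≈ 1.7804.
Ideal 5:3 ≈ 1.6667. |1.7804 − 1.6667| / 1.6667 ≈ 6.82% → 6.8%.

6.8%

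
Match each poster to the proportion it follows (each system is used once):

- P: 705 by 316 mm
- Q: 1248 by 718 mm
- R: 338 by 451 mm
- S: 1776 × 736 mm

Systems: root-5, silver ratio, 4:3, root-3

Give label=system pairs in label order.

P=root-5, Q=root-3, R=4:3, S=silver ratio

P = 705/316 ≈ 2.231 → root-5 (2.236)
Q = 1248/718 ≈ 1.738 → root-3 (1.732)
R = 451/338 ≈ 1.334 → 4:3 (1.333)
S = 1776/736 ≈ 2.413 → silver ratio (2.414)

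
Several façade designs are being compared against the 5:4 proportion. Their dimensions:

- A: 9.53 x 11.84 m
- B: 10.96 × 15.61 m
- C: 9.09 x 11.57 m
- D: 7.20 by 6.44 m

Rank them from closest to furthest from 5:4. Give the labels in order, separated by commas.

A: 11.84/9.53 ≈ 1.242 → |1.242 − 1.250| = 0.008
B: 15.61/10.96 ≈ 1.424 → |1.424 − 1.250| = 0.174
C: 11.57/9.09 ≈ 1.273 → |1.273 − 1.250| = 0.023
D: 7.20/6.44 ≈ 1.118 → |1.118 − 1.250| = 0.132

A, C, D, B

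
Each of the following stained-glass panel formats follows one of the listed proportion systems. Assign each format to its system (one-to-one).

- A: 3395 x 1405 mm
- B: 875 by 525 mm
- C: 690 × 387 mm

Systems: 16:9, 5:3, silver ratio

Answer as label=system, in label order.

A = 3395/1405 ≈ 2.416 → silver ratio (2.414)
B = 875/525 ≈ 1.667 → 5:3 (1.667)
C = 690/387 ≈ 1.783 → 16:9 (1.778)

A=silver ratio, B=5:3, C=16:9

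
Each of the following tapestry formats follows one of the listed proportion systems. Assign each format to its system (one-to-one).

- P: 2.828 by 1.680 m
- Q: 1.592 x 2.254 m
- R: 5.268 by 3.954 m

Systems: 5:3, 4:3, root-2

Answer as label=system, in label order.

P=5:3, Q=root-2, R=4:3

P = 2.828/1.680 ≈ 1.683 → 5:3 (1.667)
Q = 2.254/1.592 ≈ 1.416 → root-2 (1.414)
R = 5.268/3.954 ≈ 1.332 → 4:3 (1.333)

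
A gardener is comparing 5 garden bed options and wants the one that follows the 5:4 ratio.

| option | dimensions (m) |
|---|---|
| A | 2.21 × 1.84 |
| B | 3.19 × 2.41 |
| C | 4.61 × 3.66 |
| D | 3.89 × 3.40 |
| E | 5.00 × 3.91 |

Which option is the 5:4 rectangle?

C

Ratios (long/short): A ≈ 1.201; B ≈ 1.324; C ≈ 1.260; D ≈ 1.144; E ≈ 1.279.
5:4 ≈ 1.250; option C is nearest (Δ 0.010).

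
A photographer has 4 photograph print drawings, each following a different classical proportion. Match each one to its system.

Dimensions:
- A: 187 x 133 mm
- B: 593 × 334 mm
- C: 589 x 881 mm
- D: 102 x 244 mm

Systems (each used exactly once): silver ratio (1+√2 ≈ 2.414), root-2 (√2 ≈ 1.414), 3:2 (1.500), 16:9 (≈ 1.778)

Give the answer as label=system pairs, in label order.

Ratios: A ≈ 1.406; B ≈ 1.775; C ≈ 1.496; D ≈ 2.392.
Targets: silver ratio ≈ 2.414; root-2 ≈ 1.414; 3:2 ≈ 1.500; 16:9 ≈ 1.778.

A=root-2, B=16:9, C=3:2, D=silver ratio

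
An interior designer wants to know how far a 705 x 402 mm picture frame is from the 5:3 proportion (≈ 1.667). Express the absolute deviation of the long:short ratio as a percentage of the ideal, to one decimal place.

5.2%

Ratio = 705 / 402 ≈ 1.7537.
Ideal 5:3 ≈ 1.6667. |1.7537 − 1.6667| / 1.6667 ≈ 5.22% → 5.2%.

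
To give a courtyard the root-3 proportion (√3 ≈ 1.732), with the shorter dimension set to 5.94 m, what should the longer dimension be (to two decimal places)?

10.29 m

root-3 ≈ 1.73205.
Longer side = 5.94 × 1.73205 ≈ 10.2884 → 10.29 m.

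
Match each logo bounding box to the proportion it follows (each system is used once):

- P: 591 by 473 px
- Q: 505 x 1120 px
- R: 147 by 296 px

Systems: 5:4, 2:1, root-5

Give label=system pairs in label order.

P=5:4, Q=root-5, R=2:1

Ratios: P ≈ 1.249; Q ≈ 2.218; R ≈ 2.014.
Targets: 5:4 ≈ 1.250; 2:1 ≈ 2.000; root-5 ≈ 2.236.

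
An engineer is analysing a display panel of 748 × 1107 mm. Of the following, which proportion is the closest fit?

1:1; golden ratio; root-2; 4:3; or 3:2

3:2

Ratio = 1107 / 748 ≈ 1.480.
Distances: 1:1 1.000 (Δ 0.480); golden ratio 1.618 (Δ 0.138); root-2 1.414 (Δ 0.066); 4:3 1.333 (Δ 0.147); 3:2 1.500 (Δ 0.020).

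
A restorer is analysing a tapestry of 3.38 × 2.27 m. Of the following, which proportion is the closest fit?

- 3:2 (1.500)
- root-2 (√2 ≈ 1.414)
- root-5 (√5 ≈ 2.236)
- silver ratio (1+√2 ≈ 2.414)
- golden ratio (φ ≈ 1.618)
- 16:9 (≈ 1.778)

Ratio = 3.38 / 2.27 ≈ 1.489.
Distances: 3:2 1.500 (Δ 0.011); root-2 1.414 (Δ 0.075); root-5 2.236 (Δ 0.747); silver ratio 2.414 (Δ 0.925); golden ratio 1.618 (Δ 0.129); 16:9 1.778 (Δ 0.289).

3:2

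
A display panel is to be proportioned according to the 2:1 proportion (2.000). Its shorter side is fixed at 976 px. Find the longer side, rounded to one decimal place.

1952.0 px

2:1 = 2.00000.
Longer side = 976 × 2.00000 ≈ 1952.000 → 1952.0 px.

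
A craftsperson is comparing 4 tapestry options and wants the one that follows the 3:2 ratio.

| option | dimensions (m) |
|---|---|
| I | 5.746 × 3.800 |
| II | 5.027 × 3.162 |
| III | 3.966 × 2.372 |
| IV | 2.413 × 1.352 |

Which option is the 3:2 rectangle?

I

Target 3:2 ≈ 1.500.
I: 1.512 (Δ0.012)  II: 1.590 (Δ0.090)  III: 1.672 (Δ0.172)  IV: 1.785 (Δ0.285)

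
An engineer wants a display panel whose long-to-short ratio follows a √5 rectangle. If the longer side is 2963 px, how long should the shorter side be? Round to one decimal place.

1325.1 px

root-5 ≈ 2.23607.
Shorter side = 2963 ÷ 2.23607 ≈ 1325.093 → 1325.1 px.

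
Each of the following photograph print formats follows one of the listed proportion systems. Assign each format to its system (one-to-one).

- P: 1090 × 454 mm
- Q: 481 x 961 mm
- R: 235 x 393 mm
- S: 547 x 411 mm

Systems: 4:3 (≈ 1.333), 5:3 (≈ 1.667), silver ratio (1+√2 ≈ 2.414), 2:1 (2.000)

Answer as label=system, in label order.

P=silver ratio, Q=2:1, R=5:3, S=4:3

Ratios: P ≈ 2.401; Q ≈ 1.998; R ≈ 1.672; S ≈ 1.331.
Targets: 4:3 ≈ 1.333; 5:3 ≈ 1.667; silver ratio ≈ 2.414; 2:1 ≈ 2.000.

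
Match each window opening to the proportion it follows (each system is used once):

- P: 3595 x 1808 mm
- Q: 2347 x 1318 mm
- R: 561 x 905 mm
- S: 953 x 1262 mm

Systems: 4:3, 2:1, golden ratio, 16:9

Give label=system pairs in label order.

Ratios: P ≈ 1.988; Q ≈ 1.781; R ≈ 1.613; S ≈ 1.324.
Targets: 4:3 ≈ 1.333; 2:1 ≈ 2.000; golden ratio ≈ 1.618; 16:9 ≈ 1.778.

P=2:1, Q=16:9, R=golden ratio, S=4:3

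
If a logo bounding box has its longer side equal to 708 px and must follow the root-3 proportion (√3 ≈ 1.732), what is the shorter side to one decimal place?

root-3 ≈ 1.73205.
Shorter side = 708 ÷ 1.73205 ≈ 408.764 → 408.8 px.

408.8 px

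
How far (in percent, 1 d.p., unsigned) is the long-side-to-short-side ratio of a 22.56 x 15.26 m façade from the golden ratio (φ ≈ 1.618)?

Ratio = 22.56 / 15.26 ≈ 1.4784.
Ideal golden ratio ≈ 1.6180. |1.4784 − 1.6180| / 1.6180 ≈ 8.63% → 8.6%.

8.6%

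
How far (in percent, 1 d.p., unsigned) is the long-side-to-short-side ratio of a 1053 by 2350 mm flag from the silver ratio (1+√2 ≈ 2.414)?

7.6%

Ratio = 2350 / 1053 ≈ 2.2317.
Ideal silver ratio ≈ 2.4142. |2.2317 − 2.4142| / 2.4142 ≈ 7.56% → 7.6%.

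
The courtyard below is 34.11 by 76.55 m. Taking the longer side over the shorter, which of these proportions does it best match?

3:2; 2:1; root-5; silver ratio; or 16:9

root-5

Ratio = 76.55 / 34.11 ≈ 2.244.
Distances: 3:2 1.500 (Δ 0.744); 2:1 2.000 (Δ 0.244); root-5 2.236 (Δ 0.008); silver ratio 2.414 (Δ 0.170); 16:9 1.778 (Δ 0.466).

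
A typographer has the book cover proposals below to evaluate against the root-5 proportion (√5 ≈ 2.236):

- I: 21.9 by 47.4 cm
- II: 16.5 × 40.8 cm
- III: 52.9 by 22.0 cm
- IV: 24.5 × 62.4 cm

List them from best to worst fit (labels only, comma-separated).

Ratios: I = 47.4 / 21.9 ≈ 2.164; II = 40.8 / 16.5 ≈ 2.473; III = 52.9 / 22.0 ≈ 2.405; IV = 62.4 / 24.5 ≈ 2.547.
|Δ from 2.236|: I 0.072; II 0.237; III 0.169; IV 0.311.

I, III, II, IV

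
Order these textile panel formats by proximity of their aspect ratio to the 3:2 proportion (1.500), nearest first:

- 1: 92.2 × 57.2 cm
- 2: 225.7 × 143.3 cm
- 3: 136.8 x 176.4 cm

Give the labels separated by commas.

2, 1, 3

1: 92.2/57.2 ≈ 1.612 → |1.612 − 1.500| = 0.112
2: 225.7/143.3 ≈ 1.575 → |1.575 − 1.500| = 0.075
3: 176.4/136.8 ≈ 1.289 → |1.289 − 1.500| = 0.211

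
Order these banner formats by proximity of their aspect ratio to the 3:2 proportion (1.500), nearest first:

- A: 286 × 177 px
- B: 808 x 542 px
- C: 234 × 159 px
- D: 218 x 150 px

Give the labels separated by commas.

B, C, D, A

Ratios: A = 286 / 177 ≈ 1.616; B = 808 / 542 ≈ 1.491; C = 234 / 159 ≈ 1.472; D = 218 / 150 ≈ 1.453.
|Δ from 1.500|: A 0.116; B 0.009; C 0.028; D 0.047.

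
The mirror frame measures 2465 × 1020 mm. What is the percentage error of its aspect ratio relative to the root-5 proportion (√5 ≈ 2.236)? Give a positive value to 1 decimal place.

Ratio = 2465 / 1020 ≈ 2.4167.
Ideal root-5 ≈ 2.2361. |2.4167 − 2.2361| / 2.2361 ≈ 8.08% → 8.1%.

8.1%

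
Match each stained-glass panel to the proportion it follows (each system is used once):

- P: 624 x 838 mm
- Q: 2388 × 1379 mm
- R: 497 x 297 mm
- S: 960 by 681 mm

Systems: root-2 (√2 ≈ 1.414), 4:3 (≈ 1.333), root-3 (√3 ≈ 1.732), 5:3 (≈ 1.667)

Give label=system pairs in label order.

P=4:3, Q=root-3, R=5:3, S=root-2

P = 838/624 ≈ 1.343 → 4:3 (1.333)
Q = 2388/1379 ≈ 1.732 → root-3 (1.732)
R = 497/297 ≈ 1.673 → 5:3 (1.667)
S = 960/681 ≈ 1.410 → root-2 (1.414)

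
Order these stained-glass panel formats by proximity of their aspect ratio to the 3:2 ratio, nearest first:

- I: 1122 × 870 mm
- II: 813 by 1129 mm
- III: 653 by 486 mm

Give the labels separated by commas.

II, III, I

I: 1122/870 ≈ 1.290 → |1.290 − 1.500| = 0.210
II: 1129/813 ≈ 1.389 → |1.389 − 1.500| = 0.111
III: 653/486 ≈ 1.344 → |1.344 − 1.500| = 0.156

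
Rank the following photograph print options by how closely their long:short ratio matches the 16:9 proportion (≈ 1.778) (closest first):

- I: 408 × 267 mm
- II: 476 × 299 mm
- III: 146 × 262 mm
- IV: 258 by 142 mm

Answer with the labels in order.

I: 408/267 ≈ 1.528 → |1.528 − 1.778| = 0.250
II: 476/299 ≈ 1.592 → |1.592 − 1.778| = 0.186
III: 262/146 ≈ 1.795 → |1.795 − 1.778| = 0.017
IV: 258/142 ≈ 1.817 → |1.817 − 1.778| = 0.039

III, IV, II, I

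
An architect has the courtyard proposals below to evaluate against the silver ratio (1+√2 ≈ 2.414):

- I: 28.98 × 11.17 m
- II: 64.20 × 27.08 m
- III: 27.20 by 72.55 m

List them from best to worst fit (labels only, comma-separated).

Ratios: I = 28.98 / 11.17 ≈ 2.594; II = 64.20 / 27.08 ≈ 2.371; III = 72.55 / 27.20 ≈ 2.667.
|Δ from 2.414|: I 0.180; II 0.043; III 0.253.

II, I, III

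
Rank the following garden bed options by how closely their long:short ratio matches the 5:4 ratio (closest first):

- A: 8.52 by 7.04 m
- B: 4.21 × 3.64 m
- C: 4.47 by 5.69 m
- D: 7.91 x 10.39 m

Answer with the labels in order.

A: 8.52/7.04 ≈ 1.210 → |1.210 − 1.250| = 0.040
B: 4.21/3.64 ≈ 1.157 → |1.157 − 1.250| = 0.093
C: 5.69/4.47 ≈ 1.273 → |1.273 − 1.250| = 0.023
D: 10.39/7.91 ≈ 1.314 → |1.314 − 1.250| = 0.064

C, A, D, B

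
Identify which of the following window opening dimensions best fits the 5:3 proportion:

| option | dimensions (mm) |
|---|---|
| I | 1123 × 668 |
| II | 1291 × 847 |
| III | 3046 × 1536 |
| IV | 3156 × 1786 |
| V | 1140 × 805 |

I

Target 5:3 ≈ 1.667.
I: 1.681 (Δ0.014)  II: 1.524 (Δ0.143)  III: 1.983 (Δ0.316)  IV: 1.767 (Δ0.100)  V: 1.416 (Δ0.251)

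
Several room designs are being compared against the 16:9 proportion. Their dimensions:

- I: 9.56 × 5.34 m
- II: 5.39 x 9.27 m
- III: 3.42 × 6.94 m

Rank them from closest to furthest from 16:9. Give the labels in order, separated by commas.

I, II, III

I: 9.56/5.34 ≈ 1.790 → |1.790 − 1.778| = 0.012
II: 9.27/5.39 ≈ 1.720 → |1.720 − 1.778| = 0.058
III: 6.94/3.42 ≈ 2.029 → |2.029 − 1.778| = 0.251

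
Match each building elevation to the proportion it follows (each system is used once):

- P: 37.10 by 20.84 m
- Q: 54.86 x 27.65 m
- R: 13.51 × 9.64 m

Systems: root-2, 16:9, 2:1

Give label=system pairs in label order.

P=16:9, Q=2:1, R=root-2

P = 37.10/20.84 ≈ 1.780 → 16:9 (1.778)
Q = 54.86/27.65 ≈ 1.984 → 2:1 (2.000)
R = 13.51/9.64 ≈ 1.401 → root-2 (1.414)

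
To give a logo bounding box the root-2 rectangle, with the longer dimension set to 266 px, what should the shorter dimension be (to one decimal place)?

root-2 ≈ 1.41421.
Shorter side = 266 ÷ 1.41421 ≈ 188.091 → 188.1 px.

188.1 px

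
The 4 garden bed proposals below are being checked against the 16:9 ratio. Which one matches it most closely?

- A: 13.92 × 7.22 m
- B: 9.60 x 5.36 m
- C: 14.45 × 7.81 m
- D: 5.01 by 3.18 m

Ratios (long/short): A ≈ 1.928; B ≈ 1.791; C ≈ 1.850; D ≈ 1.575.
16:9 ≈ 1.778; option B is nearest (Δ 0.013).

B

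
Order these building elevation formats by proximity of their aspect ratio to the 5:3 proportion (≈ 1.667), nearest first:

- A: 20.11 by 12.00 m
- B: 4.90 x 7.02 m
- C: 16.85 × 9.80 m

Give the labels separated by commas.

A, C, B

A: 20.11/12.00 ≈ 1.676 → |1.676 − 1.667| = 0.009
B: 7.02/4.90 ≈ 1.433 → |1.433 − 1.667| = 0.234
C: 16.85/9.80 ≈ 1.719 → |1.719 − 1.667| = 0.052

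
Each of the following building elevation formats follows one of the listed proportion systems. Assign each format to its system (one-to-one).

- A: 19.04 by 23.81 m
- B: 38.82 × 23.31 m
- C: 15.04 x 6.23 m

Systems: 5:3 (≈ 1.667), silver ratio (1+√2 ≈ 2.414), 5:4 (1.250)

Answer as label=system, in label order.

A=5:4, B=5:3, C=silver ratio

Ratios: A ≈ 1.251; B ≈ 1.665; C ≈ 2.414.
Targets: 5:3 ≈ 1.667; silver ratio ≈ 2.414; 5:4 ≈ 1.250.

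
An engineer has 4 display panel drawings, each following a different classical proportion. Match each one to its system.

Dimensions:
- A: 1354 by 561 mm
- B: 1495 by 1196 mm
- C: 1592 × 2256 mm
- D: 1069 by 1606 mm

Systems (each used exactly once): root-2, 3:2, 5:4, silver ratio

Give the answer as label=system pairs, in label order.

A=silver ratio, B=5:4, C=root-2, D=3:2

Ratios: A ≈ 2.414; B ≈ 1.250; C ≈ 1.417; D ≈ 1.502.
Targets: root-2 ≈ 1.414; 3:2 ≈ 1.500; 5:4 ≈ 1.250; silver ratio ≈ 2.414.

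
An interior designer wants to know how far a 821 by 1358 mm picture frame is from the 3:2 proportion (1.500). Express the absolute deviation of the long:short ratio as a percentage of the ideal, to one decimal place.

Ratio = 1358 / 821 ≈ 1.6541.
Ideal 3:2 = 1.5000. |1.6541 − 1.5000| / 1.5000 ≈ 10.27% → 10.3%.

10.3%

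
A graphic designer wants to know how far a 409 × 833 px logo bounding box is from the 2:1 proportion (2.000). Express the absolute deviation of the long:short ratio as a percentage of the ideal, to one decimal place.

1.8%

Ratio = 833 / 409 ≈ 2.0367.
Ideal 2:1 = 2.0000. |2.0367 − 2.0000| / 2.0000 ≈ 1.84% → 1.8%.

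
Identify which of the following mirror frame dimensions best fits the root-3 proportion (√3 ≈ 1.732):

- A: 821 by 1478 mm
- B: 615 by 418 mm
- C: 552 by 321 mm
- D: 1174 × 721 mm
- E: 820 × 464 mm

Target root-3 ≈ 1.732.
A: 1.800 (Δ0.068)  B: 1.471 (Δ0.261)  C: 1.720 (Δ0.012)  D: 1.628 (Δ0.104)  E: 1.767 (Δ0.035)

C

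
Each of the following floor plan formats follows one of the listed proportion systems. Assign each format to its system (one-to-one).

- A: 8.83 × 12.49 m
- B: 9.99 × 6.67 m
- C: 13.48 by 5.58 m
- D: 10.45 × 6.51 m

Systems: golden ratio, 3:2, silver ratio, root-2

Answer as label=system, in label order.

Ratios: A ≈ 1.414; B ≈ 1.498; C ≈ 2.416; D ≈ 1.605.
Targets: golden ratio ≈ 1.618; 3:2 ≈ 1.500; silver ratio ≈ 2.414; root-2 ≈ 1.414.

A=root-2, B=3:2, C=silver ratio, D=golden ratio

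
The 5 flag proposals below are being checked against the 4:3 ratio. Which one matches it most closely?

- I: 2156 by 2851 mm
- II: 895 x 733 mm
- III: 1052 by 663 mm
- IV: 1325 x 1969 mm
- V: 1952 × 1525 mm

I

Target 4:3 ≈ 1.333.
I: 1.322 (Δ0.011)  II: 1.221 (Δ0.112)  III: 1.587 (Δ0.254)  IV: 1.486 (Δ0.153)  V: 1.280 (Δ0.053)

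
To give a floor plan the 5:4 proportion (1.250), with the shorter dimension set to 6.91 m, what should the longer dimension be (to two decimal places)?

5:4 = 1.25000.
Longer side = 6.91 × 1.25000 ≈ 8.6375 → 8.64 m.

8.64 m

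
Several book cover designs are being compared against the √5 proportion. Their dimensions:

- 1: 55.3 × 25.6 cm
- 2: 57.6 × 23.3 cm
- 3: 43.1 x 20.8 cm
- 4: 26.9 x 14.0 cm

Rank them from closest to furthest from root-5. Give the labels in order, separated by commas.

1, 3, 2, 4

1: 55.3/25.6 ≈ 2.160 → |2.160 − 2.236| = 0.076
2: 57.6/23.3 ≈ 2.472 → |2.472 − 2.236| = 0.236
3: 43.1/20.8 ≈ 2.072 → |2.072 − 2.236| = 0.164
4: 26.9/14.0 ≈ 1.921 → |1.921 − 2.236| = 0.315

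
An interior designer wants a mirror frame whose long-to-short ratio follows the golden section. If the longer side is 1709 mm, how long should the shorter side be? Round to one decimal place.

1056.2 mm

golden ratio ≈ 1.61803.
Shorter side = 1709 ÷ 1.61803 ≈ 1056.223 → 1056.2 mm.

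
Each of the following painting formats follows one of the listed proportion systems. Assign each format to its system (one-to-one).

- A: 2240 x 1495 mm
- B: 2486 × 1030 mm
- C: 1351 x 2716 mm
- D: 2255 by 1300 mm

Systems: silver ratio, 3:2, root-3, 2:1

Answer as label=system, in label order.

A = 2240/1495 ≈ 1.498 → 3:2 (1.500)
B = 2486/1030 ≈ 2.414 → silver ratio (2.414)
C = 2716/1351 ≈ 2.010 → 2:1 (2.000)
D = 2255/1300 ≈ 1.735 → root-3 (1.732)

A=3:2, B=silver ratio, C=2:1, D=root-3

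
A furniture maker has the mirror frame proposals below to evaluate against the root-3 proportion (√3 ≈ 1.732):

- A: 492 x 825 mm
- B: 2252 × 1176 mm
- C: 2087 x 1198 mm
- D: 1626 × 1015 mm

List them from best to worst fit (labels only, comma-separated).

C, A, D, B

Ratios: A = 825 / 492 ≈ 1.677; B = 2252 / 1176 ≈ 1.915; C = 2087 / 1198 ≈ 1.742; D = 1626 / 1015 ≈ 1.602.
|Δ from 1.732|: A 0.055; B 0.183; C 0.010; D 0.130.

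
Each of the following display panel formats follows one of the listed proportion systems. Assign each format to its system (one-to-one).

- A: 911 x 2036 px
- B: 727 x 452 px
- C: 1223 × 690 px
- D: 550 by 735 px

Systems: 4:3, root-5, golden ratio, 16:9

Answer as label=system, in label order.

A=root-5, B=golden ratio, C=16:9, D=4:3

Ratios: A ≈ 2.235; B ≈ 1.608; C ≈ 1.772; D ≈ 1.336.
Targets: 4:3 ≈ 1.333; root-5 ≈ 2.236; golden ratio ≈ 1.618; 16:9 ≈ 1.778.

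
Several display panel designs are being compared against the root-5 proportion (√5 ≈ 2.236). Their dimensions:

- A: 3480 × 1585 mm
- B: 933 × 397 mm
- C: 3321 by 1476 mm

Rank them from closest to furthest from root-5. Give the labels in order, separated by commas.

C, A, B

Ratios: A = 3480 / 1585 ≈ 2.196; B = 933 / 397 ≈ 2.350; C = 3321 / 1476 ≈ 2.250.
|Δ from 2.236|: A 0.040; B 0.114; C 0.014.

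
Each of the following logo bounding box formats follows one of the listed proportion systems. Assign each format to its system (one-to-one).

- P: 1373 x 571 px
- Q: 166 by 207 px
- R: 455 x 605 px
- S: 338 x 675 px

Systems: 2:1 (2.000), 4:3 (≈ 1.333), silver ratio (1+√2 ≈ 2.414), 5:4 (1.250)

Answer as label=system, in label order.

P = 1373/571 ≈ 2.405 → silver ratio (2.414)
Q = 207/166 ≈ 1.247 → 5:4 (1.250)
R = 605/455 ≈ 1.330 → 4:3 (1.333)
S = 675/338 ≈ 1.997 → 2:1 (2.000)

P=silver ratio, Q=5:4, R=4:3, S=2:1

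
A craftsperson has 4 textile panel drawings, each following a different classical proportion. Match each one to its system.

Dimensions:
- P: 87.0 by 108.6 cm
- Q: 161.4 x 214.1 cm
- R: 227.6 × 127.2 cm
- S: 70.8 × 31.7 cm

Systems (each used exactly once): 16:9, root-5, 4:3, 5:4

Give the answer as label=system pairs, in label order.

Ratios: P ≈ 1.248; Q ≈ 1.327; R ≈ 1.789; S ≈ 2.233.
Targets: 16:9 ≈ 1.778; root-5 ≈ 2.236; 4:3 ≈ 1.333; 5:4 ≈ 1.250.

P=5:4, Q=4:3, R=16:9, S=root-5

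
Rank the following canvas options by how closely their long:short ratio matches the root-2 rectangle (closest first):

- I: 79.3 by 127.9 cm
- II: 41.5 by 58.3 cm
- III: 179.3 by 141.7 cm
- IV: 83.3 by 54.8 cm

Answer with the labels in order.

II, IV, III, I

Ratios: I = 127.9 / 79.3 ≈ 1.613; II = 58.3 / 41.5 ≈ 1.405; III = 179.3 / 141.7 ≈ 1.265; IV = 83.3 / 54.8 ≈ 1.520.
|Δ from 1.414|: I 0.199; II 0.009; III 0.149; IV 0.106.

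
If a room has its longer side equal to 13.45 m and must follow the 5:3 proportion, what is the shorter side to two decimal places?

8.07 m

5:3 ≈ 1.66667.
Shorter side = 13.45 ÷ 1.66667 ≈ 8.0700 → 8.07 m.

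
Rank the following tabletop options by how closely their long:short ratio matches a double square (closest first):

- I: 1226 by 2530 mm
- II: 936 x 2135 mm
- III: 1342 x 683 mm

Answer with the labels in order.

Ratios: I = 2530 / 1226 ≈ 2.064; II = 2135 / 936 ≈ 2.281; III = 1342 / 683 ≈ 1.965.
|Δ from 2.000|: I 0.064; II 0.281; III 0.035.

III, I, II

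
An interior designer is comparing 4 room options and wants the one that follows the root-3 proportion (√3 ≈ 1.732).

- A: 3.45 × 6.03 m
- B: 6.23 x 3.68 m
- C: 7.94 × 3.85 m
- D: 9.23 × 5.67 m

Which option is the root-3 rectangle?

Target root-3 ≈ 1.732.
A: 1.748 (Δ0.016)  B: 1.693 (Δ0.039)  C: 2.062 (Δ0.330)  D: 1.628 (Δ0.104)

A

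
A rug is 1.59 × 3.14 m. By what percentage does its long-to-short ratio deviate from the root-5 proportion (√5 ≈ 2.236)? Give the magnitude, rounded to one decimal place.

11.7%

Ratio = 3.14 / 1.59 ≈ 1.9748.
Ideal root-5 ≈ 2.2361. |1.9748 − 2.2361| / 2.2361 ≈ 11.69% → 11.7%.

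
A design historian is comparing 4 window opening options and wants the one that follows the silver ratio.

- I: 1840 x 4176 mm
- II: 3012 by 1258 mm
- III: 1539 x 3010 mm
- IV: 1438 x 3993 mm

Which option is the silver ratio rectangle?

II

Ratios (long/short): I ≈ 2.270; II ≈ 2.394; III ≈ 1.956; IV ≈ 2.777.
silver ratio ≈ 2.414; option II is nearest (Δ 0.020).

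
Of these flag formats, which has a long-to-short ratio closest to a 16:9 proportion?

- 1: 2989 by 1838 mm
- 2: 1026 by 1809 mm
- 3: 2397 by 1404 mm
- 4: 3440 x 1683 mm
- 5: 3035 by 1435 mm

2

Ratios (long/short): 1 ≈ 1.626; 2 ≈ 1.763; 3 ≈ 1.707; 4 ≈ 2.044; 5 ≈ 2.115.
16:9 ≈ 1.778; option 2 is nearest (Δ 0.015).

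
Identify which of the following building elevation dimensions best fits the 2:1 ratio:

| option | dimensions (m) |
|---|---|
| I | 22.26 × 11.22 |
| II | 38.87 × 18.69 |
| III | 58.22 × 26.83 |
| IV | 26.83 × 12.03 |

Ratios (long/short): I ≈ 1.984; II ≈ 2.080; III ≈ 2.170; IV ≈ 2.230.
2:1 ≈ 2.000; option I is nearest (Δ 0.016).

I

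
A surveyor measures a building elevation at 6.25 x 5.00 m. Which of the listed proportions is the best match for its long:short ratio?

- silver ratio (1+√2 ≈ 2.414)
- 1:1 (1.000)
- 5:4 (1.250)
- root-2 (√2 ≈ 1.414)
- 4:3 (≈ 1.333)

5:4

6.25/5.00 ≈ 1.250. Nearest candidates are 5:4 (1.250, off by 0.000) and 4:3 (1.333, off by 0.083).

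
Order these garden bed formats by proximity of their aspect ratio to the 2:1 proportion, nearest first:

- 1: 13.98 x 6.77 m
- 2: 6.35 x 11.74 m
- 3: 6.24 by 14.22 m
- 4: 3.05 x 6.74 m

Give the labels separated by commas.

1: 13.98/6.77 ≈ 2.065 → |2.065 − 2.000| = 0.065
2: 11.74/6.35 ≈ 1.849 → |1.849 − 2.000| = 0.151
3: 14.22/6.24 ≈ 2.279 → |2.279 − 2.000| = 0.279
4: 6.74/3.05 ≈ 2.210 → |2.210 − 2.000| = 0.210

1, 2, 4, 3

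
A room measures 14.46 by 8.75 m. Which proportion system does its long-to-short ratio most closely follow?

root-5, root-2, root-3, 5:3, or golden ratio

5:3

14.46/8.75 ≈ 1.653. Nearest candidates are 5:3 (1.667, off by 0.014) and golden ratio (1.618, off by 0.035).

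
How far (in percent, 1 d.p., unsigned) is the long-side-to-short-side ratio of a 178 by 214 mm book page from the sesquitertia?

Ratio = 214 / 178 ≈ 1.2022.
Ideal 4:3 ≈ 1.3333. |1.2022 − 1.3333| / 1.3333 ≈ 9.83% → 9.8%.

9.8%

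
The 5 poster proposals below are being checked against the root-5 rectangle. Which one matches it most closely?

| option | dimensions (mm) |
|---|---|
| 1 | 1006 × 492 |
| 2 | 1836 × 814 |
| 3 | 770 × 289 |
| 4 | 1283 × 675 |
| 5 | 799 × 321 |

2

Target root-5 ≈ 2.236.
1: 2.045 (Δ0.191)  2: 2.256 (Δ0.020)  3: 2.664 (Δ0.428)  4: 1.901 (Δ0.335)  5: 2.489 (Δ0.253)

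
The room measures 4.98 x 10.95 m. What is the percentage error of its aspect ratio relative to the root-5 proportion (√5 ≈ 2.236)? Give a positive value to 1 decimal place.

1.7%

Ratio = 10.95 / 4.98 ≈ 2.1988.
Ideal root-5 ≈ 2.2361. |2.1988 − 2.2361| / 2.2361 ≈ 1.67% → 1.7%.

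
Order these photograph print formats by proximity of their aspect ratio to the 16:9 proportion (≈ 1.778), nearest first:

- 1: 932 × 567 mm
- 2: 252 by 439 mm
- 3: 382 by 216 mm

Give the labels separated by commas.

Ratios: 1 = 932 / 567 ≈ 1.644; 2 = 439 / 252 ≈ 1.742; 3 = 382 / 216 ≈ 1.769.
|Δ from 1.778|: 1 0.134; 2 0.036; 3 0.009.

3, 2, 1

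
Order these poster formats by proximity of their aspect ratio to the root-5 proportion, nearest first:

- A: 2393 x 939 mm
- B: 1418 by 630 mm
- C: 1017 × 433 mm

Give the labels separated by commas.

Ratios: A = 2393 / 939 ≈ 2.548; B = 1418 / 630 ≈ 2.251; C = 1017 / 433 ≈ 2.349.
|Δ from 2.236|: A 0.312; B 0.015; C 0.113.

B, C, A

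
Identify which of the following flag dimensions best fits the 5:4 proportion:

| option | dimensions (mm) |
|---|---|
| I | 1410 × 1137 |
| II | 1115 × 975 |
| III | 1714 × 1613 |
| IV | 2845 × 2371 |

I

Target 5:4 ≈ 1.250.
I: 1.240 (Δ0.010)  II: 1.144 (Δ0.106)  III: 1.063 (Δ0.187)  IV: 1.200 (Δ0.050)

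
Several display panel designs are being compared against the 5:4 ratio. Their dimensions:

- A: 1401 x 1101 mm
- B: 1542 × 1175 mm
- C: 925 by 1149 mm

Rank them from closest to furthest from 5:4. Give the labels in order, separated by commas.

A: 1401/1101 ≈ 1.272 → |1.272 − 1.250| = 0.022
B: 1542/1175 ≈ 1.312 → |1.312 − 1.250| = 0.062
C: 1149/925 ≈ 1.242 → |1.242 − 1.250| = 0.008

C, A, B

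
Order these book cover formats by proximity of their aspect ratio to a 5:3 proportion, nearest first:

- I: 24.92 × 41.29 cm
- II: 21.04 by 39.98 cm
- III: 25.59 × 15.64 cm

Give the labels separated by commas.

I, III, II

Ratios: I = 41.29 / 24.92 ≈ 1.657; II = 39.98 / 21.04 ≈ 1.900; III = 25.59 / 15.64 ≈ 1.636.
|Δ from 1.667|: I 0.010; II 0.233; III 0.031.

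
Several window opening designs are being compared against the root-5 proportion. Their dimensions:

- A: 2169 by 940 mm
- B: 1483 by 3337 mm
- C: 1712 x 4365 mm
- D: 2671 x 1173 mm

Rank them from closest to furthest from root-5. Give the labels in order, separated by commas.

Ratios: A = 2169 / 940 ≈ 2.307; B = 3337 / 1483 ≈ 2.250; C = 4365 / 1712 ≈ 2.550; D = 2671 / 1173 ≈ 2.277.
|Δ from 2.236|: A 0.071; B 0.014; C 0.314; D 0.041.

B, D, A, C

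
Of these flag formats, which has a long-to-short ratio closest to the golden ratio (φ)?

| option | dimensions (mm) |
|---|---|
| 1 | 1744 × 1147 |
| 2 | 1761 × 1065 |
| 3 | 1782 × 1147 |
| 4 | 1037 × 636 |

Ratios (long/short): 1 ≈ 1.520; 2 ≈ 1.654; 3 ≈ 1.554; 4 ≈ 1.631.
golden ratio ≈ 1.618; option 4 is nearest (Δ 0.013).

4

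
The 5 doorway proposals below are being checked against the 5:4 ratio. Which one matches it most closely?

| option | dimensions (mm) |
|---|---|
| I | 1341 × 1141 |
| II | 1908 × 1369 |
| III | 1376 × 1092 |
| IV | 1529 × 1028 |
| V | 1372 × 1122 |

III

Ratios (long/short): I ≈ 1.175; II ≈ 1.394; III ≈ 1.260; IV ≈ 1.487; V ≈ 1.223.
5:4 ≈ 1.250; option III is nearest (Δ 0.010).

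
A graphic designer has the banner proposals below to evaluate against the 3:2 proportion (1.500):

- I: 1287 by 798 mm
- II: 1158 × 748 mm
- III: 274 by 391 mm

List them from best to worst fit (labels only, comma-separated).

I: 1287/798 ≈ 1.613 → |1.613 − 1.500| = 0.113
II: 1158/748 ≈ 1.548 → |1.548 − 1.500| = 0.048
III: 391/274 ≈ 1.427 → |1.427 − 1.500| = 0.073

II, III, I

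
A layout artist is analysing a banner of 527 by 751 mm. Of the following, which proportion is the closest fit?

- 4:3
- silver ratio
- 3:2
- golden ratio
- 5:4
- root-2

root-2

751/527 ≈ 1.425. Nearest candidates are root-2 (1.414, off by 0.011) and 3:2 (1.500, off by 0.075).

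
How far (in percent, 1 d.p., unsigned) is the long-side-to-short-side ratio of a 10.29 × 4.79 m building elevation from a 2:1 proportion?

7.4%

Ratio = 10.29 / 4.79 ≈ 2.1482.
Ideal 2:1 = 2.0000. |2.1482 − 2.0000| / 2.0000 ≈ 7.41% → 7.4%.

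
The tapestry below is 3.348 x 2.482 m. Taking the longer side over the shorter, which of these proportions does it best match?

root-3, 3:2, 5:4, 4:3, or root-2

4:3

Ratio = 3.348 / 2.482 ≈ 1.349.
Distances: root-3 1.732 (Δ 0.383); 3:2 1.500 (Δ 0.151); 5:4 1.250 (Δ 0.099); 4:3 1.333 (Δ 0.016); root-2 1.414 (Δ 0.065).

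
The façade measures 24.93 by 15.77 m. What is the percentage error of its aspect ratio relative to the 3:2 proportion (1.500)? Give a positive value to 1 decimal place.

Ratio = 24.93 / 15.77 ≈ 1.5808.
Ideal 3:2 = 1.5000. |1.5808 − 1.5000| / 1.5000 ≈ 5.39% → 5.4%.

5.4%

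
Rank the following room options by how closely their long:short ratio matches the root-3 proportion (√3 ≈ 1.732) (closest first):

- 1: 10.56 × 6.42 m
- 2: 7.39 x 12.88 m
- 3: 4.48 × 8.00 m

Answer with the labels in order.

2, 3, 1

Ratios: 1 = 10.56 / 6.42 ≈ 1.645; 2 = 12.88 / 7.39 ≈ 1.743; 3 = 8.00 / 4.48 ≈ 1.786.
|Δ from 1.732|: 1 0.087; 2 0.011; 3 0.054.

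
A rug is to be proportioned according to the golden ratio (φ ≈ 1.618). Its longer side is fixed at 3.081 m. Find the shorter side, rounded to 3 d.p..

1.904 m

golden ratio ≈ 1.61803.
Shorter side = 3.081 ÷ 1.61803 ≈ 1.90417 → 1.904 m.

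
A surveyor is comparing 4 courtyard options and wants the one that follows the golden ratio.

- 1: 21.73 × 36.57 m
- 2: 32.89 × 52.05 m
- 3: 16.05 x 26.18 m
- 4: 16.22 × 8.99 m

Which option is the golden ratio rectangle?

Target golden ratio ≈ 1.618.
1: 1.683 (Δ0.065)  2: 1.583 (Δ0.035)  3: 1.631 (Δ0.013)  4: 1.804 (Δ0.186)

3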